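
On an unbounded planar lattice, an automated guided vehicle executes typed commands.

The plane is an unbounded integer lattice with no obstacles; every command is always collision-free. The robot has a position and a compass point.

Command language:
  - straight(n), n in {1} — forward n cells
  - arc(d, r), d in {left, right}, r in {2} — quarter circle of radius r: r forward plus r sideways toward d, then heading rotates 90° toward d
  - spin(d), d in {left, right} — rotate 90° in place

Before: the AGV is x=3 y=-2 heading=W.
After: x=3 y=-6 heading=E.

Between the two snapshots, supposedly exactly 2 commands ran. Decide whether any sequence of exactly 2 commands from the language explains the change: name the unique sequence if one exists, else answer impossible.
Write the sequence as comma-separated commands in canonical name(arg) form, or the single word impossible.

arc(left, 2), arc(left, 2)

key: cell and facing (now E) both changed — the 2 commands mix motion and turning
from: x=3 y=-2 heading=W
1. arc(left, 2) → x=1 y=-4 heading=S
2. arc(left, 2) → x=3 y=-6 heading=E
no rival 2-sequence matches.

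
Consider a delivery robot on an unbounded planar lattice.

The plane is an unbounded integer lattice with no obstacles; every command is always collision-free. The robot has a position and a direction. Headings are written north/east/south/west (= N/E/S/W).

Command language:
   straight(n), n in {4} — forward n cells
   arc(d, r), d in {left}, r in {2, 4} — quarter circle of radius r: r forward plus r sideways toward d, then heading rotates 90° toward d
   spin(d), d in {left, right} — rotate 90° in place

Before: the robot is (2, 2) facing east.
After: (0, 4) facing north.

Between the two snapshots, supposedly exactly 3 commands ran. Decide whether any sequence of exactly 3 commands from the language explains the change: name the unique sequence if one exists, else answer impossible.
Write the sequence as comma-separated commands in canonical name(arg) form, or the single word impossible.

spin(left), arc(left, 2), spin(right)

key: position moved to (0,4) AND the heading swung to N — translation plus rotation needed
t0: (2, 2) facing east
t=1 spin(left) ⇒ (2, 2) facing north
t=2 arc(left, 2) ⇒ (0, 4) facing west
t=3 spin(right) ⇒ (0, 4) facing north
all 125 alternatives checked — unique.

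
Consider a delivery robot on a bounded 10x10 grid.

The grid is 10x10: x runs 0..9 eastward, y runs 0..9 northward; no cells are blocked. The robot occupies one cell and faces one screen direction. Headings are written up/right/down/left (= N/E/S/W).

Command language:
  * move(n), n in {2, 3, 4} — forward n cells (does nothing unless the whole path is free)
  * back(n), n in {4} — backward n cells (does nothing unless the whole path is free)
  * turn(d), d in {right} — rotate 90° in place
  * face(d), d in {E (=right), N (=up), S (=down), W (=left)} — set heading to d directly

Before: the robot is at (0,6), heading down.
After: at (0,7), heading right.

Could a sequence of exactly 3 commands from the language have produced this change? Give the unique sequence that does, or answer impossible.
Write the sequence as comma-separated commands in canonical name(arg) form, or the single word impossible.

key: order matters: swapping move(3) and face(E) lands elsewhere
start: at (0,6), heading down
step 1 (move(3)): at (0,3), heading down
step 2 (back(4)): at (0,7), heading down
step 3 (face(E)): at (0,7), heading right
no rival 3-sequence matches.

move(3), back(4), face(E)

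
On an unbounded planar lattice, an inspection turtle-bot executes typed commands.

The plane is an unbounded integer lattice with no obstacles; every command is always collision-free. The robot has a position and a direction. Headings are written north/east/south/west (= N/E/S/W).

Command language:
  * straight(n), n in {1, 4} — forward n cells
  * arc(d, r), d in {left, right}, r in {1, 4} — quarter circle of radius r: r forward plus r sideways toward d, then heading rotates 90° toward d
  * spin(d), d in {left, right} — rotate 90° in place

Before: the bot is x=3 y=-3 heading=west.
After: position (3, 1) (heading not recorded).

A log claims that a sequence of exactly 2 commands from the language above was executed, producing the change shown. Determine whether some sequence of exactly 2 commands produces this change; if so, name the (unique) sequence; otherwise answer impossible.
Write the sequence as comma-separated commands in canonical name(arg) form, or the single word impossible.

key: running straight(4) before spin(right) would end elsewhere — order is forced
start: x=3 y=-3 heading=west
[1] after spin(right): x=3 y=-3 heading=north
[2] after straight(4): x=3 y=1 heading=north
no rival 2-sequence matches.

spin(right), straight(4)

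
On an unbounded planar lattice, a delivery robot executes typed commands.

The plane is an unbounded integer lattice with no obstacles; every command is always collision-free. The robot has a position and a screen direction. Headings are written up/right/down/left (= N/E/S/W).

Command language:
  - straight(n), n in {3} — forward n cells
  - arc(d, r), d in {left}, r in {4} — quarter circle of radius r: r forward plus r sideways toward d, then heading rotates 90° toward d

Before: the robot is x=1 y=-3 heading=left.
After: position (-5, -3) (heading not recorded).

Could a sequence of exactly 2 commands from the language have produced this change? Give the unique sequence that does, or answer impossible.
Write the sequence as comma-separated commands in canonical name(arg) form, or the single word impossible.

straight(3), straight(3)

initial: x=1 y=-3 heading=left
step 1 (straight(3)): x=-2 y=-3 heading=left
step 2 (straight(3)): x=-5 y=-3 heading=left
no rival 2-sequence matches.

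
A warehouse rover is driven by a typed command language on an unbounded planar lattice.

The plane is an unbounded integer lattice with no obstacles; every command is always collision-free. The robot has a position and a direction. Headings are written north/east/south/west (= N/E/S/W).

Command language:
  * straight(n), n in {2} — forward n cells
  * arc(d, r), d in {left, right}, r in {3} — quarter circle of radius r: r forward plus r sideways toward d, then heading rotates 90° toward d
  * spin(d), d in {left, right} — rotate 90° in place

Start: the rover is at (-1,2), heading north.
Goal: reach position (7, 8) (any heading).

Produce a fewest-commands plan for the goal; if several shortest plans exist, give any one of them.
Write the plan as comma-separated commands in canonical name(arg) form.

begin: at (-1,2), heading north
1. arc(right, 3) → at (2,5), heading east
2. straight(2) → at (4,5), heading east
3. arc(left, 3) → at (7,8), heading north
no 2-step plan works, so 3 is optimal.

arc(right, 3), straight(2), arc(left, 3)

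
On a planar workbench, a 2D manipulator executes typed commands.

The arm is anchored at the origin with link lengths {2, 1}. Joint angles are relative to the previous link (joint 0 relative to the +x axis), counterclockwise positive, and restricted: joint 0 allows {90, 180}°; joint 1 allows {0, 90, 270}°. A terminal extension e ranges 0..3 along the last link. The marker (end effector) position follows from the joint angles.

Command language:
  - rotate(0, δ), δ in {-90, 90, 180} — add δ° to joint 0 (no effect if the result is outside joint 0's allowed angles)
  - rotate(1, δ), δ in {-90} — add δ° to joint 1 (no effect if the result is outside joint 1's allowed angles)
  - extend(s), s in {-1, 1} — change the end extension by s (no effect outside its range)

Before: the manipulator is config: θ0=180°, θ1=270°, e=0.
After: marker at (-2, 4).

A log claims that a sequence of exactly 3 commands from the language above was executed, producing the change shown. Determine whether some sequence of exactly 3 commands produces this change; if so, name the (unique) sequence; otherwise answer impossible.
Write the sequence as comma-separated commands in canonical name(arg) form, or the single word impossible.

extend(1), extend(1), extend(1)

from: config: θ0=180°, θ1=270°, e=0
[1] after extend(1): config: θ0=180°, θ1=270°, e=1
[2] after extend(1): config: θ0=180°, θ1=270°, e=2
[3] after extend(1): config: θ0=180°, θ1=270°, e=3
no rival 3-sequence matches.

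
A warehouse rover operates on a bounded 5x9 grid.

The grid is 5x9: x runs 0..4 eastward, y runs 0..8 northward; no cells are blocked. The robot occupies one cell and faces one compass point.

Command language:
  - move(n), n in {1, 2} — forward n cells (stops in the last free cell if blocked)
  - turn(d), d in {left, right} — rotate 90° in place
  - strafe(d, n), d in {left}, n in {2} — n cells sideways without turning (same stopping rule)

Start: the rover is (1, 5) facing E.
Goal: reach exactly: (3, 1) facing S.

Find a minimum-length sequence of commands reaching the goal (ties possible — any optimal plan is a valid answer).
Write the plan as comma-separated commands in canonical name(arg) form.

start: (1, 5) facing E
[1] after move(2): (3, 5) facing E
[2] after turn(right): (3, 5) facing S
[3] after move(2): (3, 3) facing S
[4] after move(2): (3, 1) facing S
minimal: 4 command(s), checked below 4.

move(2), turn(right), move(2), move(2)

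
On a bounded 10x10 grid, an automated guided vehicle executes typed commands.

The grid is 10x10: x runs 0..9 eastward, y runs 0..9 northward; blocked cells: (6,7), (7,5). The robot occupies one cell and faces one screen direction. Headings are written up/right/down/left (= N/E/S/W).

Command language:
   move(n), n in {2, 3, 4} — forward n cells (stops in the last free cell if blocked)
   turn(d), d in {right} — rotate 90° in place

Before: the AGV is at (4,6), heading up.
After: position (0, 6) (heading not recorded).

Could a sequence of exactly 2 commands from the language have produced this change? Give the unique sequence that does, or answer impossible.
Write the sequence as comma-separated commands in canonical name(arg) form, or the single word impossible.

checked all 2-command options: none fits.

impossible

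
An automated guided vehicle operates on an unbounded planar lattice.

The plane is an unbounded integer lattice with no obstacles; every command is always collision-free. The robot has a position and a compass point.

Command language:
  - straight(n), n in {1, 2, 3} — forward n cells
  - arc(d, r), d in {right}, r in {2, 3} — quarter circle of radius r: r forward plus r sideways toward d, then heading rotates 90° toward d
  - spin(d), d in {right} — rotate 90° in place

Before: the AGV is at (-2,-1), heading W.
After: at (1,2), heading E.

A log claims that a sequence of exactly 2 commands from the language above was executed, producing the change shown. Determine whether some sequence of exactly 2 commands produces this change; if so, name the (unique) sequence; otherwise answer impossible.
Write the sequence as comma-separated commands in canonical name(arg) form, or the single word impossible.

spin(right), arc(right, 3)

key: cell and facing (now E) both changed — the 2 commands mix motion and turning
from: at (-2,-1), heading W
t=1 spin(right) ⇒ at (-2,-1), heading N
t=2 arc(right, 3) ⇒ at (1,2), heading E
no other 2-command option fits: unique.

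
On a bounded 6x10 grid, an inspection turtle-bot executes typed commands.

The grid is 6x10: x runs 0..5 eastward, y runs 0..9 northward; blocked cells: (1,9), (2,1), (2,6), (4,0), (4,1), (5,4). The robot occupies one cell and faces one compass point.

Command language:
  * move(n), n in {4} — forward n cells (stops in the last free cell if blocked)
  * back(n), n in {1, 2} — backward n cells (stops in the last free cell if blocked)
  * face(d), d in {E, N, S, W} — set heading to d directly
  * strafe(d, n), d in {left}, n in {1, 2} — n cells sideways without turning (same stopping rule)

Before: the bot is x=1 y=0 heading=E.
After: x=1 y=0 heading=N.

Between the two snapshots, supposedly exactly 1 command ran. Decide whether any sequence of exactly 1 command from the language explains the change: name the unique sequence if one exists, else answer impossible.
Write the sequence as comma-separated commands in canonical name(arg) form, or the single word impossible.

key: parked at (1,0) the whole time — nothing moves the robot
from: x=1 y=0 heading=E
t=1 face(N) ⇒ x=1 y=0 heading=N
no rival 1-sequence matches.

face(N)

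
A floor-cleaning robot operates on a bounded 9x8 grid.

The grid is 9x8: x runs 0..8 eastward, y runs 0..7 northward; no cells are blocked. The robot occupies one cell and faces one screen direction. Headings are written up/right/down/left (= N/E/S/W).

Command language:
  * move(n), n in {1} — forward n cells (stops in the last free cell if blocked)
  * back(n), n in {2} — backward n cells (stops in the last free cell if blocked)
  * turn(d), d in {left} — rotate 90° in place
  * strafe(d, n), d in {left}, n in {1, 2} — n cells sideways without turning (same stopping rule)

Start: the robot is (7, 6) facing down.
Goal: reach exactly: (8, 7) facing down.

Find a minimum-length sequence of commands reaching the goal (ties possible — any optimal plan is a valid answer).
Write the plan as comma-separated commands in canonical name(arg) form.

from: (7, 6) facing down
t=1 strafe(left, 2) ⇒ (8, 6) facing down
t=2 back(2) ⇒ (8, 7) facing down
minimal: 2 command(s), checked below 2.

strafe(left, 2), back(2)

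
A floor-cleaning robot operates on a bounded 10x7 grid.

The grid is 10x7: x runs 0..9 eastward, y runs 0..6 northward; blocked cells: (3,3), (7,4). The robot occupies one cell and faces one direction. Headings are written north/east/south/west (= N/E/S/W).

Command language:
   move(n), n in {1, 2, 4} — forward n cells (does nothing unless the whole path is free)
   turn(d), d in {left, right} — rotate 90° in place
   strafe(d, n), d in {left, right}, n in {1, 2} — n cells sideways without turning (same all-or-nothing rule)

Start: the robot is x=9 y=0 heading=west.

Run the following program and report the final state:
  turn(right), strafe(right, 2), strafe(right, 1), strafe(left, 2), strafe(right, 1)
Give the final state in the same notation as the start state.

start: x=9 y=0 heading=west
t=1 turn(right) ⇒ x=9 y=0 heading=north
t=2 strafe(right, 2) ⇒ x=9 y=0 heading=north
t=3 strafe(right, 1) ⇒ x=9 y=0 heading=north
t=4 strafe(left, 2) ⇒ x=7 y=0 heading=north
t=5 strafe(right, 1) ⇒ x=8 y=0 heading=north

x=8 y=0 heading=north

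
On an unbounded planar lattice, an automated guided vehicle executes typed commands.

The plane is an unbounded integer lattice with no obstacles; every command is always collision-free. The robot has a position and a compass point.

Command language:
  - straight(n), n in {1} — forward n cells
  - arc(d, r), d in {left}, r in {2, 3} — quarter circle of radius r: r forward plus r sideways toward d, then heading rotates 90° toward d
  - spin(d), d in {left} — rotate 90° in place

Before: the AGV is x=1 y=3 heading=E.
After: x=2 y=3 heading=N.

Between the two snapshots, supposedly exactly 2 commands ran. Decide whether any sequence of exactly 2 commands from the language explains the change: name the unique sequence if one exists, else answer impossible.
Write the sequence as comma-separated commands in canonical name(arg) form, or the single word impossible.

straight(1), spin(left)

key: cell and facing (now N) both changed — the 2 commands mix motion and turning
from: x=1 y=3 heading=E
step 1 (straight(1)): x=2 y=3 heading=E
step 2 (spin(left)): x=2 y=3 heading=N
uniquely the one of 16 2-step routes that fits.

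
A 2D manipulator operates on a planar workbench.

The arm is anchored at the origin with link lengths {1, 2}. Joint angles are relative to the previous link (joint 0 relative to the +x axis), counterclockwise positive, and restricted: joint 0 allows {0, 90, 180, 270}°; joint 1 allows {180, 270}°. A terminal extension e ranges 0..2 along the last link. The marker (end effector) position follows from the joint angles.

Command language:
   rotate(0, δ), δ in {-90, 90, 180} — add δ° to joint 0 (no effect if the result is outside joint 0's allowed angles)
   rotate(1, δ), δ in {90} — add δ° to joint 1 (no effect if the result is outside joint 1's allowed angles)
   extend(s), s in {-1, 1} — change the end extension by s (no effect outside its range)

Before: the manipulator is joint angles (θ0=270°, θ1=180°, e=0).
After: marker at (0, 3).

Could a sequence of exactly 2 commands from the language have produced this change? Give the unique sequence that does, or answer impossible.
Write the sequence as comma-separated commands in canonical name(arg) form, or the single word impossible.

initial: joint angles (θ0=270°, θ1=180°, e=0)
[1] after extend(1): joint angles (θ0=270°, θ1=180°, e=1)
[2] after extend(1): joint angles (θ0=270°, θ1=180°, e=2)
no rival 2-sequence matches.

extend(1), extend(1)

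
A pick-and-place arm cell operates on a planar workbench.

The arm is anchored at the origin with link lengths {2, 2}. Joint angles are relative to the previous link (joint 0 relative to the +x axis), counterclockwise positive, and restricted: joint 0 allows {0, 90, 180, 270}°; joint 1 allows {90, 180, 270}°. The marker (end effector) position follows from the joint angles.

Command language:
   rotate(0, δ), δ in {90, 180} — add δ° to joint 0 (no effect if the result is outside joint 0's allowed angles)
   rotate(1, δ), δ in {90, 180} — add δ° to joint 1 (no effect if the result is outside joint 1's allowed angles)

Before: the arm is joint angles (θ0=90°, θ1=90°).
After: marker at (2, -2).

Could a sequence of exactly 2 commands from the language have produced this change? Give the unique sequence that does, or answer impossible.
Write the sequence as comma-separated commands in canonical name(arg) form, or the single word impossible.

start: joint angles (θ0=90°, θ1=90°)
[1] after rotate(0, 90): joint angles (θ0=180°, θ1=90°)
[2] after rotate(0, 90): joint angles (θ0=270°, θ1=90°)
no other 2-command option fits: unique.

rotate(0, 90), rotate(0, 90)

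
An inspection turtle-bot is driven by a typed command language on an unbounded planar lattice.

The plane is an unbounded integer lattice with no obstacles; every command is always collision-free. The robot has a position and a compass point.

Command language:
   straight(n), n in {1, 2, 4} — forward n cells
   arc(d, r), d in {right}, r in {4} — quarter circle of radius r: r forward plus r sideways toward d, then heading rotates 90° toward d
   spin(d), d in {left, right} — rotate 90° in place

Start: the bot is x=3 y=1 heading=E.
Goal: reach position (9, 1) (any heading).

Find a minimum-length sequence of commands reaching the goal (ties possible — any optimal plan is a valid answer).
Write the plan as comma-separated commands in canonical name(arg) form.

t0: x=3 y=1 heading=E
1. straight(2) → x=5 y=1 heading=E
2. straight(4) → x=9 y=1 heading=E
nothing shorter than 2 reaches the goal.

straight(2), straight(4)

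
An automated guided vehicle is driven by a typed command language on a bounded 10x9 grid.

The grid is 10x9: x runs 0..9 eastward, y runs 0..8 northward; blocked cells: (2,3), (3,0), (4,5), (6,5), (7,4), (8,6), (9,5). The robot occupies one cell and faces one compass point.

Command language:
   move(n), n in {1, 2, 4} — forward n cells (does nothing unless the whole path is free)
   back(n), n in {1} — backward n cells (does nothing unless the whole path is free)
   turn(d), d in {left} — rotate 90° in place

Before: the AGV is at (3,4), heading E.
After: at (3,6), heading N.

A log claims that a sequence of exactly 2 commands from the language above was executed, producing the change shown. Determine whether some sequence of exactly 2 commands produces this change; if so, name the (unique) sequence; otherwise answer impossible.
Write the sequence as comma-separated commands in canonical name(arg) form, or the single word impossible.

key: cell and facing (now N) both changed — the 2 commands mix motion and turning
start: at (3,4), heading E
step 1 (turn(left)): at (3,4), heading N
step 2 (move(2)): at (3,6), heading N
uniquely the one of 25 2-step routes that fits.

turn(left), move(2)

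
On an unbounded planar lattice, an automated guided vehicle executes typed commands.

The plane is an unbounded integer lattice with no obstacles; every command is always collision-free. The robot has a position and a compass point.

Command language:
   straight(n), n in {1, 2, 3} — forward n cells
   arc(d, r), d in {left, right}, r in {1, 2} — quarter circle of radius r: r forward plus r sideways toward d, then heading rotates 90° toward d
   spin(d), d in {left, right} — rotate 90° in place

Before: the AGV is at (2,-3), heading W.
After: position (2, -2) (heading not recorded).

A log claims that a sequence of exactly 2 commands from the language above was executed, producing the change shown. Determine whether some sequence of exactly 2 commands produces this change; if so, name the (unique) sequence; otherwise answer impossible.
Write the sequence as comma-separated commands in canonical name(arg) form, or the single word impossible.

key: order matters: swapping spin(right) and straight(1) lands elsewhere
initial: at (2,-3), heading W
t=1 spin(right) ⇒ at (2,-3), heading N
t=2 straight(1) ⇒ at (2,-2), heading N
uniquely the one of 81 2-step routes that fits.

spin(right), straight(1)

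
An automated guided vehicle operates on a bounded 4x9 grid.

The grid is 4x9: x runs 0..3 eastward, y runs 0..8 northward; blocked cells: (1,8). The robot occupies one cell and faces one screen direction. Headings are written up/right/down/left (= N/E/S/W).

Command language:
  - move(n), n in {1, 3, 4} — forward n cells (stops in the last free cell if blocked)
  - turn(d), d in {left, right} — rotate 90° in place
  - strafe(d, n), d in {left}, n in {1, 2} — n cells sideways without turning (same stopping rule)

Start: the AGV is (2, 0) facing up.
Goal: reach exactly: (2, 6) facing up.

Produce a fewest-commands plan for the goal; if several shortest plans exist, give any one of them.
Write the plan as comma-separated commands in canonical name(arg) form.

start: (2, 0) facing up
[1] after move(3): (2, 3) facing up
[2] after move(3): (2, 6) facing up
no 1-step plan works, so 2 is optimal.

move(3), move(3)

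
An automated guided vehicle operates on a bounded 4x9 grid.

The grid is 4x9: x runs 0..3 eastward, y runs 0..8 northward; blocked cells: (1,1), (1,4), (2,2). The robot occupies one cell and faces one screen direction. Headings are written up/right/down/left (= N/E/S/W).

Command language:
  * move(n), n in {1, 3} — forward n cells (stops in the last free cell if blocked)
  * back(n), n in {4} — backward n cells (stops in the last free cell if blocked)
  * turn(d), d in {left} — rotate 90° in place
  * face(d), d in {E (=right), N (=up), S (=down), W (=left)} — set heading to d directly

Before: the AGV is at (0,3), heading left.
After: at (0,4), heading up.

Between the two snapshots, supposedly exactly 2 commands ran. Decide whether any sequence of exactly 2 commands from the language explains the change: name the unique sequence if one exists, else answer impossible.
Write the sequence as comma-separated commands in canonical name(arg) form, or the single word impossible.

key: order matters: swapping face(N) and move(1) lands elsewhere
begin: at (0,3), heading left
1. face(N) → at (0,3), heading up
2. move(1) → at (0,4), heading up
no other 2-command option fits: unique.

face(N), move(1)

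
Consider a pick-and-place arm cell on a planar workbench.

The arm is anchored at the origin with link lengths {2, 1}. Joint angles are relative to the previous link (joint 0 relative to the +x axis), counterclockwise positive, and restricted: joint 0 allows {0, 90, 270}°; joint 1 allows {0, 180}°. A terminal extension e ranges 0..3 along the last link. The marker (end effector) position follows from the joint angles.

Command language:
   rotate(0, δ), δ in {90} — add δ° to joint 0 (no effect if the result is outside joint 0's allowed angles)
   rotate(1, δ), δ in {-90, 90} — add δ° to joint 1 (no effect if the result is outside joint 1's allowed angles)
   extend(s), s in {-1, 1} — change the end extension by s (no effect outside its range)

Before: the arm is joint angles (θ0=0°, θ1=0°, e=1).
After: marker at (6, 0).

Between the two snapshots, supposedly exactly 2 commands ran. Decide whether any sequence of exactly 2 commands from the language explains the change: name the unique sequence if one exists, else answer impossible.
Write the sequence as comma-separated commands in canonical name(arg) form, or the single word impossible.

extend(1), extend(1)

start: joint angles (θ0=0°, θ1=0°, e=1)
t=1 extend(1) ⇒ joint angles (θ0=0°, θ1=0°, e=2)
t=2 extend(1) ⇒ joint angles (θ0=0°, θ1=0°, e=3)
uniquely the one of 25 2-step routes that fits.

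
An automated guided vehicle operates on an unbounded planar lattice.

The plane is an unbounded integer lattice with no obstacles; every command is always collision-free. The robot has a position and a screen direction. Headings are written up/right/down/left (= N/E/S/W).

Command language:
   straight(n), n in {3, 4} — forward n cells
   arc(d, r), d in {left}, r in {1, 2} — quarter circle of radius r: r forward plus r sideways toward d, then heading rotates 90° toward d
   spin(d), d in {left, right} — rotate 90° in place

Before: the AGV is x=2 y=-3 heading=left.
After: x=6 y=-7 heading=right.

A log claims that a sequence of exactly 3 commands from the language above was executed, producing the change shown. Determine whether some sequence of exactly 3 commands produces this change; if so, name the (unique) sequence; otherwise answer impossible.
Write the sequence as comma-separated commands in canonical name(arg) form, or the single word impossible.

key: cell and facing (now E) both changed — the 3 commands mix motion and turning
start: x=2 y=-3 heading=left
step 1 (arc(left, 2)): x=0 y=-5 heading=down
step 2 (arc(left, 2)): x=2 y=-7 heading=right
step 3 (straight(4)): x=6 y=-7 heading=right
no rival 3-sequence matches.

arc(left, 2), arc(left, 2), straight(4)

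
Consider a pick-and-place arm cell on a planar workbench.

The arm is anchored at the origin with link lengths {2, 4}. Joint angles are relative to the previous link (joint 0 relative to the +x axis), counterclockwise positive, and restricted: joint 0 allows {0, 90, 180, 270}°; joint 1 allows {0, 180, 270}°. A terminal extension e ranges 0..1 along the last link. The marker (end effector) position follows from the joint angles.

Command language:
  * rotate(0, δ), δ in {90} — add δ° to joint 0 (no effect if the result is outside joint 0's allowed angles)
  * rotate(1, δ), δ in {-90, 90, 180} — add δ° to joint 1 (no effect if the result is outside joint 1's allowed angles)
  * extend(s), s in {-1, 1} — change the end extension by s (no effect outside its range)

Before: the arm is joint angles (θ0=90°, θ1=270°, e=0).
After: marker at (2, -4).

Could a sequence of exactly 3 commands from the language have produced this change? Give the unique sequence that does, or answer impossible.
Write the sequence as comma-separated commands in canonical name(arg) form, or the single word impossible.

from: joint angles (θ0=90°, θ1=270°, e=0)
[1] after rotate(0, 90): joint angles (θ0=180°, θ1=270°, e=0)
[2] after rotate(0, 90): joint angles (θ0=270°, θ1=270°, e=0)
[3] after rotate(0, 90): joint angles (θ0=0°, θ1=270°, e=0)
no other 3-command option fits: unique.

rotate(0, 90), rotate(0, 90), rotate(0, 90)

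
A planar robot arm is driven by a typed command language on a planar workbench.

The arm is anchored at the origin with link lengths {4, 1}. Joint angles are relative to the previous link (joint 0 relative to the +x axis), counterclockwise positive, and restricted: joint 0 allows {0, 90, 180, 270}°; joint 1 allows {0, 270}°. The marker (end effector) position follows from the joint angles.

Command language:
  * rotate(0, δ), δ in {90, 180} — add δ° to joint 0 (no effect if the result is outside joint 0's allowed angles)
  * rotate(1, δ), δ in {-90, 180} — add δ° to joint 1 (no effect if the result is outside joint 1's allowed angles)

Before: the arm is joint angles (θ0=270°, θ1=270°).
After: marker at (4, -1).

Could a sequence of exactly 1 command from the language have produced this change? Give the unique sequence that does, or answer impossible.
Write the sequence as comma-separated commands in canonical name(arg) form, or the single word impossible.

begin: joint angles (θ0=270°, θ1=270°)
1. rotate(0, 90) → joint angles (θ0=0°, θ1=270°)
uniquely the one of 4 1-step routes that fits.

rotate(0, 90)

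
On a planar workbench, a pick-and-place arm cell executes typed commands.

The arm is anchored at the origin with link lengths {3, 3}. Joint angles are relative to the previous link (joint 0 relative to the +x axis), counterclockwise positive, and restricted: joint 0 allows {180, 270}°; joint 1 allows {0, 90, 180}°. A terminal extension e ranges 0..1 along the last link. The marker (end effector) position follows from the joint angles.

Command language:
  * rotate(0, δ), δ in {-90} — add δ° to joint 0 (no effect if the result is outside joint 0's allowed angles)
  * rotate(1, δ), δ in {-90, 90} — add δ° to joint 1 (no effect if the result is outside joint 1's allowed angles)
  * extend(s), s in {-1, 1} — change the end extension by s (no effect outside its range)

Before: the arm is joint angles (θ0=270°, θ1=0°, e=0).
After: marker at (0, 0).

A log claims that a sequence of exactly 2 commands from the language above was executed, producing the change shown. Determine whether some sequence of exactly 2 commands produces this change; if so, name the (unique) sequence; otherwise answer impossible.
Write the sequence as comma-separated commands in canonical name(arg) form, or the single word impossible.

rotate(1, 90), rotate(1, 90)

start: joint angles (θ0=270°, θ1=0°, e=0)
1. rotate(1, 90) → joint angles (θ0=270°, θ1=90°, e=0)
2. rotate(1, 90) → joint angles (θ0=270°, θ1=180°, e=0)
no rival 2-sequence matches.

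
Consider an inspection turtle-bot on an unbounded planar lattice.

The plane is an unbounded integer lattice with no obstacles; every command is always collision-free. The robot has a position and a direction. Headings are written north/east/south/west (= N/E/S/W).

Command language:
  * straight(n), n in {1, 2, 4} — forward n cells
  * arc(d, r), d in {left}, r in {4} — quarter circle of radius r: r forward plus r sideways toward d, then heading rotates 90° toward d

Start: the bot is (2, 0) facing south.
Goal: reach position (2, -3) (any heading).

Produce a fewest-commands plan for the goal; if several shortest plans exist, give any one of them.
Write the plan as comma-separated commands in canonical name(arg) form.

straight(2), straight(1)

start: (2, 0) facing south
[1] after straight(2): (2, -2) facing south
[2] after straight(1): (2, -3) facing south
no 1-step plan works, so 2 is optimal.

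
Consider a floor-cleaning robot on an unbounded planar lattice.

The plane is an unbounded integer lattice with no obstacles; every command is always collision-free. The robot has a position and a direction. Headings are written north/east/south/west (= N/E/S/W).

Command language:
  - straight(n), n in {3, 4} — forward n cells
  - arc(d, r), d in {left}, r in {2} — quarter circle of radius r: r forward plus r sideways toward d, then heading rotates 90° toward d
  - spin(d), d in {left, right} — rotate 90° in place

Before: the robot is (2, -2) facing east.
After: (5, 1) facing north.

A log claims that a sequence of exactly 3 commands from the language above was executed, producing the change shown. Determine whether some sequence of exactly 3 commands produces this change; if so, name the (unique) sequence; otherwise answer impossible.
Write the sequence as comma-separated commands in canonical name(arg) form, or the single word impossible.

key: position moved to (5,1) AND the heading swung to N — translation plus rotation needed
initial: (2, -2) facing east
[1] after straight(3): (5, -2) facing east
[2] after spin(left): (5, -2) facing north
[3] after straight(3): (5, 1) facing north
no other 3-command option fits: unique.

straight(3), spin(left), straight(3)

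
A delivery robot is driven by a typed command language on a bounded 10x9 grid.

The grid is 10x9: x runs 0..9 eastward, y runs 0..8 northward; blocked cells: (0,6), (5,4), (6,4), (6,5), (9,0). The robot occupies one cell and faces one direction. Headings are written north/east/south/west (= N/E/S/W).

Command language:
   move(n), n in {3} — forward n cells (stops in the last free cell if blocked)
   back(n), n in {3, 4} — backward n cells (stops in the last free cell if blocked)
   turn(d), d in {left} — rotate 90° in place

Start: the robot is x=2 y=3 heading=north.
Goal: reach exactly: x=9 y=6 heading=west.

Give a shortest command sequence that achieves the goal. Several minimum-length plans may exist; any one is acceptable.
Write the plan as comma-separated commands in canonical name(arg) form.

t0: x=2 y=3 heading=north
1. move(3) → x=2 y=6 heading=north
2. turn(left) → x=2 y=6 heading=west
3. back(3) → x=5 y=6 heading=west
4. back(4) → x=9 y=6 heading=west
shorter routes all fall short; 4 is best.

move(3), turn(left), back(3), back(4)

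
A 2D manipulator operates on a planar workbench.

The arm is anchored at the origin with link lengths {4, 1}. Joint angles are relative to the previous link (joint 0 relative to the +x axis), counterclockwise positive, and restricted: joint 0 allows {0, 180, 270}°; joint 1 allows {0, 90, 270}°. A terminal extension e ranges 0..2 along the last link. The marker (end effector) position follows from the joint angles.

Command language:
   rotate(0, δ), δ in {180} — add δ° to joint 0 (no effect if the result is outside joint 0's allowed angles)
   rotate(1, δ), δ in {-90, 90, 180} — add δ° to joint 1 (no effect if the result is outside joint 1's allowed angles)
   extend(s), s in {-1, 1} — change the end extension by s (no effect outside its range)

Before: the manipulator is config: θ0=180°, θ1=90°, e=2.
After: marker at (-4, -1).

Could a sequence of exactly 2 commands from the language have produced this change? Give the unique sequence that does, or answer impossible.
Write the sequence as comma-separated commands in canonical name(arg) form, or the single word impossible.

t0: config: θ0=180°, θ1=90°, e=2
t=1 extend(-1) ⇒ config: θ0=180°, θ1=90°, e=1
t=2 extend(-1) ⇒ config: θ0=180°, θ1=90°, e=0
no other 2-command option fits: unique.

extend(-1), extend(-1)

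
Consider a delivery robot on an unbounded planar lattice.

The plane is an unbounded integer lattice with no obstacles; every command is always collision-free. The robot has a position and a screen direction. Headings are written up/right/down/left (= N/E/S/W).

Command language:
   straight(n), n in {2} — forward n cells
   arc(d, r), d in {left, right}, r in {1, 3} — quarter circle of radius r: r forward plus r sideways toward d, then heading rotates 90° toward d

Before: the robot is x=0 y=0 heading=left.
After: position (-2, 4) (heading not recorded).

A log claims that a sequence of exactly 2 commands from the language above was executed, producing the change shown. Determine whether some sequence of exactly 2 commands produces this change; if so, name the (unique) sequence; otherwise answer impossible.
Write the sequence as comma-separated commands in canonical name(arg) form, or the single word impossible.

arc(right, 3), arc(right, 1)

key: running arc(right, 1) before arc(right, 3) would end elsewhere — order is forced
initial: x=0 y=0 heading=left
step 1 (arc(right, 3)): x=-3 y=3 heading=up
step 2 (arc(right, 1)): x=-2 y=4 heading=right
no other 2-command option fits: unique.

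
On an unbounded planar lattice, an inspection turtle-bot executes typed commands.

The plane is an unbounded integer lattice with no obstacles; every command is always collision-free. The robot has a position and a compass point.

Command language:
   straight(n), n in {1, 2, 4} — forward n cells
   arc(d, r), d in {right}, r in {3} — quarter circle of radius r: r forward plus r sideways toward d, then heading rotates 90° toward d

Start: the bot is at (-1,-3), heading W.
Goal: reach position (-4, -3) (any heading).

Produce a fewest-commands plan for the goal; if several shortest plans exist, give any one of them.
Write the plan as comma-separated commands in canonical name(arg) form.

start: at (-1,-3), heading W
[1] after straight(2): at (-3,-3), heading W
[2] after straight(1): at (-4,-3), heading W
shorter routes all fall short; 2 is best.

straight(2), straight(1)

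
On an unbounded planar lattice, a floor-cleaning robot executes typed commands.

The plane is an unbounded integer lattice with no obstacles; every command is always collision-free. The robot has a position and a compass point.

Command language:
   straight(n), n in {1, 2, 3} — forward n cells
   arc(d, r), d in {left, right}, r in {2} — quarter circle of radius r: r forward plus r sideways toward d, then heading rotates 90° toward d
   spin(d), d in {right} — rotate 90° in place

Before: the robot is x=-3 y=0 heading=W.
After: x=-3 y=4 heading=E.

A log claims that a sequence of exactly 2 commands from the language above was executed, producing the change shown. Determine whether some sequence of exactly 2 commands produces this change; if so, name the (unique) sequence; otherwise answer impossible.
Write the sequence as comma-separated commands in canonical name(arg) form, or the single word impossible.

arc(right, 2), arc(right, 2)

key: cell and facing (now E) both changed — the 2 commands mix motion and turning
from: x=-3 y=0 heading=W
step 1 (arc(right, 2)): x=-5 y=2 heading=N
step 2 (arc(right, 2)): x=-3 y=4 heading=E
uniquely the one of 36 2-step routes that fits.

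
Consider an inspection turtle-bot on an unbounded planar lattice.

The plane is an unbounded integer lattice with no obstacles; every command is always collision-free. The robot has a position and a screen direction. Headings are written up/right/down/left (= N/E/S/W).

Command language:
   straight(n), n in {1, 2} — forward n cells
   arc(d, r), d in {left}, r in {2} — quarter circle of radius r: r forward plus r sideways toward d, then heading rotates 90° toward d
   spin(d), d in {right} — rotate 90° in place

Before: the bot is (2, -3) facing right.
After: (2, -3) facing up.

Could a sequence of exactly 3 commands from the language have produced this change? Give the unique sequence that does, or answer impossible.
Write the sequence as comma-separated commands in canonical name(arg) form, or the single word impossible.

key: (2,-3) unmoved — no command in the sequence translates
start: (2, -3) facing right
[1] after spin(right): (2, -3) facing down
[2] after spin(right): (2, -3) facing left
[3] after spin(right): (2, -3) facing up
all 64 alternatives checked — unique.

spin(right), spin(right), spin(right)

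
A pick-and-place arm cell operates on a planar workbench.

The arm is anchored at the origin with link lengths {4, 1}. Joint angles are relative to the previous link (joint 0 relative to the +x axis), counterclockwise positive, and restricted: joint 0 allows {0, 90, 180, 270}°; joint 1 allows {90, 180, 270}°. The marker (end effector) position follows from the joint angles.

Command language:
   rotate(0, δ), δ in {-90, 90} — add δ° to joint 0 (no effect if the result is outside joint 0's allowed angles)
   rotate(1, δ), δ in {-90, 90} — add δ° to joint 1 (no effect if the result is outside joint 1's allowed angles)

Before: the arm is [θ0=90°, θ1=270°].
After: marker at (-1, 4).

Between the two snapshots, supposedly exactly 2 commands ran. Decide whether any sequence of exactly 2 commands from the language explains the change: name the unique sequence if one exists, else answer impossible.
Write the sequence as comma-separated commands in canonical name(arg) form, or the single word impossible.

rotate(1, -90), rotate(1, -90)

from: [θ0=90°, θ1=270°]
1. rotate(1, -90) → [θ0=90°, θ1=180°]
2. rotate(1, -90) → [θ0=90°, θ1=90°]
no other 2-command option fits: unique.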